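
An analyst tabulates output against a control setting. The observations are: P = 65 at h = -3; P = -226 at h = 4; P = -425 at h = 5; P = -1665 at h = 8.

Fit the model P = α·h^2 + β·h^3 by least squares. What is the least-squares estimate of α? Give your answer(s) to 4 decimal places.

Compute the Gram sums: Σh^2·h^2 = 5058, Σh^2·h^3 = 36674, Σh^3·h^3 = 282594.
And Σh^2·P = -120216, Σh^3·P = -921824.
So XᵀX·[α, β]ᵀ = XᵀP: [[5058, 36674]; [36674, 282594]]·[α, β]ᵀ = [-120216, -921824]ᵀ.
Determinant 5058·282594 − 36674² = 84378176.
α = ((-120216)·282594 − 36674·(-921824))/84378176 = -10334183/5273636; β = (5058·(-921824) − 36674·(-120216))/84378176 = -15861513/5273636.

α = -1.9596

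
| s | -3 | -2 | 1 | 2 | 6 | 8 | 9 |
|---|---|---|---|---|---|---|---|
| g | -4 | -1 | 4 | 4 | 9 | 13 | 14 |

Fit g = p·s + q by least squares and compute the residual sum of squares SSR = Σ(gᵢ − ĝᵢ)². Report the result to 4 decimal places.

SSR = 3.8246

Setting ∂/∂p … = 0 gives: 199·p + 21·q = 310;  21·p + 7·q = 39.
(Σs·s = 199, Σs = 21, Σ1 = 7, Σs·g = 310, Σg = 39.)
Determinant 199·7 − 21² = 952.
p = (310·7 − 21·39)/952 = 193/136; q = (199·39 − 21·310)/952 = 1251/952.
Residuals: -503/476, 499/952, 603/476, -145/952, -789/952, 317/952, -41/476; SSR = 3641/952.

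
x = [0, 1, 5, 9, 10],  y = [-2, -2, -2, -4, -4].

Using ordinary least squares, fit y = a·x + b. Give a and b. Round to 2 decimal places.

Setting ∂/∂a … = 0 gives: 207·a + 25·b = -88;  25·a + 5·b = -14.
det = 207·5 − 25² = 410.
a = ((-88)·5 − 25·(-14))/410 = -9/41; b = (207·(-14) − 25·(-88))/410 = -349/205.

a = -0.22, b = -1.70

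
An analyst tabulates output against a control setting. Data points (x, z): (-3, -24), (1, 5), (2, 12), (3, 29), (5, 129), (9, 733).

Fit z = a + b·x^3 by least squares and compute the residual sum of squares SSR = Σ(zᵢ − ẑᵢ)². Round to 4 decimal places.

The normal system AᵀA·[a, b]ᵀ = Aᵀz is [[6, 863]; [863, 548589]]·[a, b]ᵀ = [884, 552014]ᵀ.
Eliminating b: 548589·(row 1) − 863·(row 2) gives 2546765·a = 548589·884 − 863·552014 = 8564594, so a = 8564594/2546765.
Then b = (552014 − 863·(8564594/2546765))/548589 = 2549192/2546765.
Residuals: -171754/509353, 1620039/2546765, 320610/509353, -3536593/2546765, 1319091/2546765, -146817/2546765; SSR = 7931956/2546765.

SSR = 3.1145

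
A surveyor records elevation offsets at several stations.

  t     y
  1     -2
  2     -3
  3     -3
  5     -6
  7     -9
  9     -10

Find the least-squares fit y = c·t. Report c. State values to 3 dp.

The normal equations are: 169·c = -200.
(Σt·t = 169, Σt·y = -200.)
c = (-200)/169 = -1.18343.

c = -1.183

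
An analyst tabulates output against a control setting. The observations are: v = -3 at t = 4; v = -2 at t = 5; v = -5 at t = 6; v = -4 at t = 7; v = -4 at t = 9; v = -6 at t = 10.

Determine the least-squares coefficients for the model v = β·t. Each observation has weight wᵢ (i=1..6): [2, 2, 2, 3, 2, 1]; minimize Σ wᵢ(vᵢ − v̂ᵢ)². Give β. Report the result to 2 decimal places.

Setting ∂/∂β … = 0 gives: 563·β = -320.
(Σwᵢ·t·t = 563, Σwᵢ·t·v = -320.)
β = (-320)/563 = -0.568384.

β = -0.57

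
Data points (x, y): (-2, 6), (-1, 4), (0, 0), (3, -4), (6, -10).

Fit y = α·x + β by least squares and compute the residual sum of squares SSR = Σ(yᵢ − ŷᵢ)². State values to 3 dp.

SSR = 3.065

With design matrix M, MᵀM = [[50, 6]; [6, 5]] and Mᵀy = [-88, -4]ᵀ.
Determinant 50·5 − 6² = 214.
α = ((-88)·5 − 6·(-4))/214 = -208/107; β = (50·(-4) − 6·(-88))/214 = 164/107.
Residuals: 62/107, 56/107, -164/107, 32/107, 14/107; SSR = 328/107.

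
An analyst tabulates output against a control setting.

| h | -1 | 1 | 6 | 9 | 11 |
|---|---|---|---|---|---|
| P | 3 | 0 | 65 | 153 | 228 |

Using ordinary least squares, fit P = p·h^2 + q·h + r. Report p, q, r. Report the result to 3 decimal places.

p = 1.975, q = -0.885, r = -0.381

Setting ∂/∂p … = 0 gives: 22500·p + 2276·q + 240·r = 42324;  2276·p + 240·q + 26·r = 4272;  240·p + 26·q + 5·r = 449.
(Σh^2·h^2 = 22500, Σh^2·h = 2276, Σh^2 = 240, Σh·h = 240, Σh = 26, Σ1 = 5, Σh^2·P = 42324, Σh·P = 4272, ΣP = 449.)
Row-reducing yields p = 23183/11740, q = -2079/2348, r = -2239/5870.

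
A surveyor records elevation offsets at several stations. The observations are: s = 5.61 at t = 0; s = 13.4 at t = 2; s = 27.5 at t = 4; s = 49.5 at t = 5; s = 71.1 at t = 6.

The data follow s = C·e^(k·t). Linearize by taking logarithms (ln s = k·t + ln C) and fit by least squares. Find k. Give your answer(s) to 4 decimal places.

Linearized form: ln s = k·t + ln C. From the 5 transformed points,
Σt = 17.0000, Σ(t)² = 81.0000, Σln s = 15.8001, Σt·ln s = 63.5416.
Equations: 81.0000·k + 17.0000·ln C = 63.5416;  17.0000·k + 5·ln C = 15.8001.
Δ = 81.0000·5 − (17.0000)² = 116.0000; k = (63.5416·5 − 17.0000·15.8001)/116.0000 = 0.42334, ln C = (81.0000·15.8001 − 17.0000·63.5416)/116.0000 = 1.72066.

k = 0.4233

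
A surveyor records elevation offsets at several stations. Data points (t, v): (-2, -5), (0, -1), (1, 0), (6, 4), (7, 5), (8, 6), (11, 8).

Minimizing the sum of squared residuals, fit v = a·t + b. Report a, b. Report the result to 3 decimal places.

a = 0.942, b = -1.743

With design matrix A, AᵀA = [[275, 31]; [31, 7]] and Aᵀv = [205, 17]ᵀ.
Δ = 275·7 − 31² = 964.
a = (205·7 − 31·17)/964 = 227/241; b = (275·17 − 31·205)/964 = -420/241.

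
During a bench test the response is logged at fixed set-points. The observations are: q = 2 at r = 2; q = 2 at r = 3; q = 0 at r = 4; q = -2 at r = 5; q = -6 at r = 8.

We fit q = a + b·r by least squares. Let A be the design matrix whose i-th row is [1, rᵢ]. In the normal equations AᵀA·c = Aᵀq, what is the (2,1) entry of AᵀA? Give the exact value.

Row 2 ↔ basis r, column 1 ↔ basis 1, so (AᵀA)_{2,1} = Σᵢ r = (2)·(1) + (3)·(1) + (4)·(1) + (5)·(1) + (8)·(1) = 22.

22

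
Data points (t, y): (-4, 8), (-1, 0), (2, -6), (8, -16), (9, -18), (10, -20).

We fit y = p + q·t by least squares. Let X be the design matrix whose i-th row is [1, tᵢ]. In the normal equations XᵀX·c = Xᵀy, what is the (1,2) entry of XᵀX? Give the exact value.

24

Row 1 ↔ basis 1, column 2 ↔ basis t, so (XᵀX)_{1,2} = Σᵢ t = (1)·(-4) + (1)·(-1) + (1)·(2) + (1)·(8) + (1)·(9) + (1)·(10) = 24.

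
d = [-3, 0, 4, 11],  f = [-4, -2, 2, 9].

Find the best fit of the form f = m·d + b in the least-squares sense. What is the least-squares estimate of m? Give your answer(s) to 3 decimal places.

Sums needed: Σd·d = 146, Σd = 12, Σ1 = 4.
Moment sums: Σd·f = 119, Σf = 5.
So AᵀA·[m, b]ᵀ = Aᵀf: [[146, 12]; [12, 4]]·[m, b]ᵀ = [119, 5]ᵀ.
Δ = 146·4 − 12² = 440.
m = (119·4 − 12·5)/440 = 52/55; b = (146·5 − 12·119)/440 = -349/220.

m = 0.945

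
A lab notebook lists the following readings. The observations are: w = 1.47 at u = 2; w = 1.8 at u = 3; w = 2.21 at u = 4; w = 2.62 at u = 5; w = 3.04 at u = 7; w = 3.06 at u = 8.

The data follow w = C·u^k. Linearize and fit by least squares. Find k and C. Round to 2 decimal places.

With ln wᵢ as the transformed response and ln uᵢ as the regressor:
AᵀA = [[14.3101, 8.8128]; [8.8128, 6]], rhs = [8.0515, 4.9595]ᵀ  (here Σln u = 8.8128, Σ(ln u)² = 14.3101, Σln w = 4.9595, Σln u·ln w = 8.0515).
Solving (det = 8.1947): k = 0.56159, ln C = 0.00172, so C = exp(0.00172) = 1.00172.

k = 0.56, C = 1.00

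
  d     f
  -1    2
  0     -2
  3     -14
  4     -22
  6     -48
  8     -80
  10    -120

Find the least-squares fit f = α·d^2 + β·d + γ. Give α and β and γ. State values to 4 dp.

α = -1.0341, β = -1.6882, γ = 0.0498

Compute the Gram sums: Σd^2·d^2 = 15730, Σd^2·d = 1818, Σd^2 = 226, Σd·d = 226, Σd = 30, Σ1 = 7.
Moment sums: Σd^2·f = -19324, Σd·f = -2260, Σf = -284.
Normal equations: [[15730, 1818, 226]; [1818, 226, 30]; [226, 30, 7]]·[α, β, γ]ᵀ = [-19324, -2260, -284]ᵀ.
Solving the 3×3 system (Gaussian elimination) gives α = -45299/43806, β = -24651/14602, γ = 1090/21903.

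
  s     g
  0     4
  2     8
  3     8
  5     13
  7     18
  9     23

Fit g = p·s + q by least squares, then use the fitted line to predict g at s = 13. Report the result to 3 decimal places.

Setting ∂/∂p … = 0 gives: 168·p + 26·q = 438;  26·p + 6·q = 74.
Δ = 168·6 − 26² = 332.
p = (438·6 − 26·74)/332 = 176/83; q = (168·74 − 26·438)/332 = 261/83.
At s = 13: ĝ = (176/83)·(13) + (261/83)·(1) = 2549/83.

ĝ = 30.711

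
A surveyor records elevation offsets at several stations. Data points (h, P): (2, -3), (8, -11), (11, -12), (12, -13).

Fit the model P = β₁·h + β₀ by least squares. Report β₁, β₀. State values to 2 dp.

Sums needed: Σh·h = 333, Σh = 33, Σ1 = 4.
For XᵀP: Σh·P = -382, ΣP = -39.
XᵀX·[β₁, β₀]ᵀ = XᵀP becomes [[333, 33]; [33, 4]]·[β₁, β₀]ᵀ = [-382, -39]ᵀ.
det = 333·4 − 33² = 243.
β₁ = ((-382)·4 − 33·(-39))/243 = -241/243; β₀ = (333·(-39) − 33·(-382))/243 = -127/81.

β₁ = -0.99, β₀ = -1.57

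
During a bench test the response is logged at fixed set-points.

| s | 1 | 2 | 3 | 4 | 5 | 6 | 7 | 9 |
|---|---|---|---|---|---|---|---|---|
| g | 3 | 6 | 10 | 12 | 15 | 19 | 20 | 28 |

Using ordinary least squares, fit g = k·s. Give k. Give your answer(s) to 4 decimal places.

k = 3.0498

MᵀM·[k]ᵀ = Mᵀg reads: 221·k = 674.
(Σs·s = 221, Σs·g = 674.)
k = 674/221 = 3.04977.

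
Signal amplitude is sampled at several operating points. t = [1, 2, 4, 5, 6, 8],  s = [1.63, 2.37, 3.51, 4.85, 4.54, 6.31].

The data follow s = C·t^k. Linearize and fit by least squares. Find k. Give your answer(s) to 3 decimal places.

k = 0.640

With ln sᵢ as the transformed response and ln tᵢ as the regressor:
Σln t = 7.5601, Σ(ln t)² = 12.5270, Σln s = 7.5411, Σln t·ln s = 11.4214.
Equations: 12.5270·k + 7.5601·ln C = 11.4214;  7.5601·k + 6·ln C = 7.5411.
Δ = 12.5270·6 − (7.5601)² = 18.0074; k = (11.4214·6 − 7.5601·7.5411)/18.0074 = 0.63958, ln C = (12.5270·7.5411 − 7.5601·11.4214)/18.0074 = 0.45098.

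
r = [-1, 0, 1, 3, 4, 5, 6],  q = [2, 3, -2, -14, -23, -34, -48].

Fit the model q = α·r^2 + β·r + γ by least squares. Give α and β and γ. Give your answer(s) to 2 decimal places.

Setting ∂/∂α … = 0 gives: 2260·α + 432·β + 88·γ = -3072;  432·α + 88·β + 18·γ = -596;  88·α + 18·β + 7·γ = -116.
(Σr^2·r^2 = 2260, Σr^2·r = 432, Σr^2 = 88, Σr·r = 88, Σr = 18, Σ1 = 7, Σr^2·q = -3072, Σr·q = -596, Σq = -116.)
Inverting the 3×3 Gram matrix, [α, β, γ]ᵀ = [-2656/2541, -1679/847, 4234/2541]ᵀ.

α = -1.05, β = -1.98, γ = 1.67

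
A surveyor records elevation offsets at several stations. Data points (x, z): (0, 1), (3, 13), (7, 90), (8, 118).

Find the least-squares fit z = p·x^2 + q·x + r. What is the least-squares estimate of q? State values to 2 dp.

q = -2.14

With design matrix M, MᵀM = [[6578, 882, 122]; [882, 122, 18]; [122, 18, 4]] and Mᵀz = [12079, 1613, 222]ᵀ.
Inverting the 3×3 Gram matrix, [p, q, r]ᵀ = [6583/3124, -6683/3124, 1337/1562]ᵀ.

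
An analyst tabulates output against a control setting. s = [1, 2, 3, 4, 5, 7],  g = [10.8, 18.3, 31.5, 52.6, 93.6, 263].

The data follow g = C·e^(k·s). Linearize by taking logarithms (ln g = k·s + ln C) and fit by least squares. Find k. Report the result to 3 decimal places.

Taking logs, ln g = k·s + ln C, so regress ln g on s.
Σs = 22.0000, Σ(s)² = 104.0000, Σln g = 22.8103, Σs·ln g = 96.0944.
Equations: 104.0000·k + 22.0000·ln C = 96.0944;  22.0000·k + 6·ln C = 22.8103.
Δ = 104.0000·6 − (22.0000)² = 140.0000; k = (96.0944·6 − 22.0000·22.8103)/140.0000 = 0.53385, ln C = (104.0000·22.8103 − 22.0000·96.0944)/140.0000 = 1.84427.

k = 0.534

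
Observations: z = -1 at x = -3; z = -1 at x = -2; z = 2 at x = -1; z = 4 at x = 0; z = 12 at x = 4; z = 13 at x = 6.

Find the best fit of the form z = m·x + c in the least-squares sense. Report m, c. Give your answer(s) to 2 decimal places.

Setting ∂/∂m … = 0 gives: 66·m + 4·c = 129;  4·m + 6·c = 29.
Determinant 66·6 − 4² = 380.
m = (129·6 − 4·29)/380 = 329/190; c = (66·29 − 4·129)/380 = 699/190.

m = 1.73, c = 3.68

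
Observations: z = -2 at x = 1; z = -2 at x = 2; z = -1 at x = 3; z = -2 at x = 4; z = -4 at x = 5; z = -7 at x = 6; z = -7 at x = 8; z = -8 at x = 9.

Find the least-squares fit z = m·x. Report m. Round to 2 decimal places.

Compute the Gram sums: Σx·x = 236.
For Aᵀz: Σx·z = -207.
AᵀA·[m]ᵀ = Aᵀz becomes [[236]]·[m]ᵀ = [-207]ᵀ.
Hence m = -207 / 236 ≈ -0.877119.

m = -0.88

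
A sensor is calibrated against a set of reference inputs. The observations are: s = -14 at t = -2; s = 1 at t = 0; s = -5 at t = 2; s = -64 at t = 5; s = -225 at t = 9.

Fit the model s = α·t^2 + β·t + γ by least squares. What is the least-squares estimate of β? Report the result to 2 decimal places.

Normal-equation sums: Σt^2·t^2 = 7218, Σt^2·t = 854, Σt^2 = 114, Σt·t = 114, Σt = 14, Σ1 = 5.
Right-hand side: Σt^2·s = -19901, Σt·s = -2327, Σs = -307.
Row-reducing yields α = -56331/18586, β = 19069/9293, γ = 18190/9293.

β = 2.05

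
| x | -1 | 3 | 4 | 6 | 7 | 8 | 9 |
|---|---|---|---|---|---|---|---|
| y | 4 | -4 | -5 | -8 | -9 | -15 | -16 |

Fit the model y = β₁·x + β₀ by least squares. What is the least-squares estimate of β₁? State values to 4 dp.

β₁ = -1.9536

Forming MᵀM = [[256, 36]; [36, 7]] and Mᵀy = [-411, -53]ᵀ gives MᵀM·[β₁, β₀]ᵀ = Mᵀy.
Eliminating β₀: 7·(row 1) − 36·(row 2) gives 496·β₁ = 7·(-411) − 36·(-53) = -969, so β₁ = -969/496.
Then β₀ = ((-53) − 36·(-969/496))/7 = 307/124.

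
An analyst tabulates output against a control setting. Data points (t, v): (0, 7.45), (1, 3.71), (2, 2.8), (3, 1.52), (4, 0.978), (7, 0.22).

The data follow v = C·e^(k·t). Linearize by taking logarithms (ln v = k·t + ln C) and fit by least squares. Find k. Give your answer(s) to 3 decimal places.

Linearized form: ln v = k·t + ln C. From the 6 transformed points,
Σt = 17.0000, Σ(t)² = 79.0000, Σln v = 3.2312, Σt·ln v = -6.0615.
Equations: 79.0000·k + 17.0000·ln C = -6.0615;  17.0000·k + 6·ln C = 3.2312.
Solving (det = 185.0000): k = -0.49351, ln C = 1.93681.

k = -0.494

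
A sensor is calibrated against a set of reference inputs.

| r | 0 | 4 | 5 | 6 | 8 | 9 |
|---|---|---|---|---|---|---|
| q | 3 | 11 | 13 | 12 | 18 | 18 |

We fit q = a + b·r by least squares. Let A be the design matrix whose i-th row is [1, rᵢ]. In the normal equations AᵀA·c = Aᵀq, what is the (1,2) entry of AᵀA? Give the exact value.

Row 1 ↔ basis 1, column 2 ↔ basis r, so (AᵀA)_{1,2} = Σᵢ r = (1)·(0) + (1)·(4) + (1)·(5) + (1)·(6) + (1)·(8) + (1)·(9) = 32.

32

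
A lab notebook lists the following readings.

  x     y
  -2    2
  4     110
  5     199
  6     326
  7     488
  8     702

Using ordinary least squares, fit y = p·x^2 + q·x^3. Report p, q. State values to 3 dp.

p = 2.954, q = 1.003

Compute the Gram sums: Σx^2·x^2 = 8690, Σx^2·x^3 = 61468, Σx^3·x^3 = 446234.
Moment sums: Σx^2·y = 87319, Σx^3·y = 629123.
MᵀM·[p, q]ᵀ = Mᵀy becomes [[8690, 61468]; [61468, 446234]]·[p, q]ᵀ = [87319, 629123]ᵀ.
Determinant 8690·446234 − 61468² = 99458436.
p = (87319·446234 − 61468·629123)/99458436 = 6994621/2368058; q = (8690·629123 − 61468·87319)/99458436 = 215919/215278.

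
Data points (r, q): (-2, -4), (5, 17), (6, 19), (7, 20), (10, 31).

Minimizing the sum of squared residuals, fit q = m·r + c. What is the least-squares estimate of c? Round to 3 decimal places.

From the data, Σr·r = 214, Σr = 26, Σ1 = 5.
Moment sums: Σr·q = 657, Σq = 83.
So MᵀM·[m, c]ᵀ = Mᵀq: [[214, 26]; [26, 5]]·[m, c]ᵀ = [657, 83]ᵀ.
Eliminating c: 5·(row 1) − 26·(row 2) gives 394·m = 5·657 − 26·83 = 1127, so m = 1127/394.
Then c = (83 − 26·(1127/394))/5 = 340/197.

c = 1.726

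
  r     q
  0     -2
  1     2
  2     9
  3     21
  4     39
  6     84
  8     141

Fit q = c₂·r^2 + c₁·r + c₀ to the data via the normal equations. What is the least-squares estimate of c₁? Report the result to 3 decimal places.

Normal-equation sums: Σr^2·r^2 = 5746, Σr^2·r = 828, Σr^2 = 130, Σr·r = 130, Σr = 24, Σ1 = 7.
And Σr^2·q = 12899, Σr·q = 1871, Σq = 294.
Row-reducing yields c₂ = 12517/6414, c₁ = 5241/2138, c₀ = -8489/3207.

c₁ = 2.451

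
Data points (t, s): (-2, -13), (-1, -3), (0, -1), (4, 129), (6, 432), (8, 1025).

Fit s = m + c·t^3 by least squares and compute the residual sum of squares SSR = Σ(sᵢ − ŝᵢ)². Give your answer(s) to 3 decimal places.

AᵀA·[m, c]ᵀ = Aᵀs reads: 6·m + 783·c = 1569;  783·m + 312961·c = 626475.
Determinant 6·312961 − 783² = 1264677.
m = (1569·312961 − 783·626475)/1264677 = 168628/421559; c = (6·626475 − 783·1569)/1264677 = 843441/421559.
Residuals: 1098633/421559, -589864/421559, -590187/421559, 232259/421559, -238396/421559, 87555/421559; SSR = 4795764/421559.

SSR = 11.376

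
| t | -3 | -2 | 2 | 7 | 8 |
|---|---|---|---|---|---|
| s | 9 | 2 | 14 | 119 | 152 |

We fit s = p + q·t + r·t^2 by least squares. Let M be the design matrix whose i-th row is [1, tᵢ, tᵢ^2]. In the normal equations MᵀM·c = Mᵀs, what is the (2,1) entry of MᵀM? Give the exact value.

Row 2 ↔ basis t, column 1 ↔ basis 1, so (MᵀM)_{2,1} = Σᵢ t = (-3)·(1) + (-2)·(1) + (2)·(1) + (7)·(1) + (8)·(1) = 12.

12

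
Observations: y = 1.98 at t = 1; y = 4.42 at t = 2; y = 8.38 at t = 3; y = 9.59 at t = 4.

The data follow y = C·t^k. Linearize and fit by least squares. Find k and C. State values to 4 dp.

k = 1.1907, C = 1.9996

Let Y = ln y. Fitting Y = k·ln t + ln C by least squares:
XᵀX = [[3.6092, 3.1781]; [3.1781, 4]], rhs = [6.4996, 6.5558]ᵀ  (here Σln t = 3.1781, Σ(ln t)² = 3.6092, Σln y = 6.5558, Σln t·ln y = 6.4996).
Slope k = (n·Σln t·ln y − Σln t·Σln y)/(n·Σ(ln t)² − (Σln t)²) = (4·6.4996 − 3.1781·6.5558)/4.3368 = 1.19068; ln C = (Σln y − k·Σln t)/n = 0.69294, so C = exp(0.69294) = 1.99958.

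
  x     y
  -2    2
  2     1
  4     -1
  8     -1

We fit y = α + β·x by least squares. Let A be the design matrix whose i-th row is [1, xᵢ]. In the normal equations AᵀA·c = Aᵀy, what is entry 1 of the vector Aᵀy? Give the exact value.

1

Entry 1 ↔ basis 1, so (Aᵀy)_{1} = Σᵢ yᵢ = (1)·(2) + (1)·(1) + (1)·(-1) + (1)·(-1) = 1.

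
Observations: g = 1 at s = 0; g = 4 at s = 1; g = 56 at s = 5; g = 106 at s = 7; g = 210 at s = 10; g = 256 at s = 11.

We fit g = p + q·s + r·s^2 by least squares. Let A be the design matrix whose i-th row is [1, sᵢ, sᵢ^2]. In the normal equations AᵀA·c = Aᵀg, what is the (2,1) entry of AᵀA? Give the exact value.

34

Row 2 ↔ basis s, column 1 ↔ basis 1, so (AᵀA)_{2,1} = Σᵢ s = (0)·(1) + (1)·(1) + (5)·(1) + (7)·(1) + (10)·(1) + (11)·(1) = 34.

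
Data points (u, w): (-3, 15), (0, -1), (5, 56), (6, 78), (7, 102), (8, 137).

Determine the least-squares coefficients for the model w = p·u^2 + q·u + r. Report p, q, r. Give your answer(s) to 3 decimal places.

p = 2.008, q = 0.959, r = -0.408

Compute the Gram sums: Σu^2·u^2 = 8499, Σu^2·u = 1169, Σu^2 = 183, Σu·u = 183, Σu = 23, Σ1 = 6.
Moment sums: Σu^2·w = 18109, Σu·w = 2513, Σw = 387.
So XᵀX·[p, q, r]ᵀ = Xᵀw: [[8499, 1169, 183]; [1169, 183, 23]; [183, 23, 6]]·[p, q, r]ᵀ = [18109, 2513, 387]ᵀ.
Row-reducing yields p = 350041/174360, q = 11149/11624, r = -35549/87180.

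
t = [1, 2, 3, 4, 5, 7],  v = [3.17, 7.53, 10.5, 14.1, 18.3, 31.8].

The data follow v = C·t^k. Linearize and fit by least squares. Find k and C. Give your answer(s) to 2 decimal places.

k = 1.13, C = 3.17

Let Y = ln v. Fitting Y = k·ln t + ln C by least squares:
AᵀA = [[9.9861, 6.7334]; [6.7334, 6]], rhs = [19.0613, 14.5365]ᵀ  (here Σln t = 6.7334, Σ(ln t)² = 9.9861, Σln v = 14.5365, Σln t·ln v = 19.0613).
Solving (det = 14.5777): k = 1.13100, ln C = 1.15351, so C = exp(1.15351) = 3.16929.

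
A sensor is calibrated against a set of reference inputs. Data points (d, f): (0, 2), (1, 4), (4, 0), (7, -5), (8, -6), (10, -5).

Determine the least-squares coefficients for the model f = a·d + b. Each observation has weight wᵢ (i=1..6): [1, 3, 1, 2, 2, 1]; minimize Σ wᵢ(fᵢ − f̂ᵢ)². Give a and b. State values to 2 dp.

a = -1.15, b = 4.11

The normal equations are: 345·a + 47·b = -204;  47·a + 10·b = -13.
Eliminating b: 10·(row 1) − 47·(row 2) gives 1241·a = 10·(-204) − 47·(-13) = -1429, so a = -1429/1241.
Then b = ((-13) − 47·(-1429/1241))/10 = 5103/1241.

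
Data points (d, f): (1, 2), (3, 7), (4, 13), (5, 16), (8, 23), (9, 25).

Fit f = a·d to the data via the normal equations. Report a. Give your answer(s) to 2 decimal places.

The normal equations are: 196·a = 564.
(Σd·d = 196, Σd·f = 564.)
Hence a = 564 / 196 ≈ 2.87755.

a = 2.88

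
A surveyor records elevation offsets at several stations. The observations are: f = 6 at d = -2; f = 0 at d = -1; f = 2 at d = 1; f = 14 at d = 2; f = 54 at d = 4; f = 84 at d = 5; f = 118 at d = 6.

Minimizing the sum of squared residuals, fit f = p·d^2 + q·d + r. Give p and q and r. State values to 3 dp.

p = 3.035, q = 1.875, r = -2.028

Compute the Gram sums: Σd^2·d^2 = 2211, Σd^2·d = 405, Σd^2 = 87, Σd·d = 87, Σd = 15, Σ1 = 7.
Moment sums: Σd^2·f = 7294, Σd·f = 1362, Σf = 278.
Inverting the 3×3 Gram matrix, [p, q, r]ᵀ = [25142/8283, 5176/2761, -5600/2761]ᵀ.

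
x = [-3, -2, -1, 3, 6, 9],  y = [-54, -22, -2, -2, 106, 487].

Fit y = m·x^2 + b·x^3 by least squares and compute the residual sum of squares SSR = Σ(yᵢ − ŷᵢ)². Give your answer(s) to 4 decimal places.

The normal system AᵀA·[m, b]ᵀ = Aᵀy is [[8036, 66792]; [66792, 579620]]·[m, b]ᵀ = [42669, 379501]ᵀ.
Determinant 8036·579620 − 66792² = 196655056.
m = (42669·579620 − 66792·379501)/196655056 = -153956253/49163764; b = (8036·379501 − 66792·42669)/196655056 = 49930547/49163764.
Residuals: 39443895/24581882, -16583355/12290941, 2029986/945457, -15211505/12290941, -7803515/12290941, 6920399/24581882; SSR = 270873171/24581882.

SSR = 11.0192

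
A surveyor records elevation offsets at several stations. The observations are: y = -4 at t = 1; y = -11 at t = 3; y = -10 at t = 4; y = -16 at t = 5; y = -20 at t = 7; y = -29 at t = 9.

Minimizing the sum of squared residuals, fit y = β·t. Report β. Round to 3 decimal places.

β = -3.083

Compute the Gram sums: Σt·t = 181.
For Xᵀy: Σt·y = -558.
So XᵀX·[β]ᵀ = Xᵀy: [[181]]·[β]ᵀ = [-558]ᵀ.
Hence β = -558 / 181 ≈ -3.08287.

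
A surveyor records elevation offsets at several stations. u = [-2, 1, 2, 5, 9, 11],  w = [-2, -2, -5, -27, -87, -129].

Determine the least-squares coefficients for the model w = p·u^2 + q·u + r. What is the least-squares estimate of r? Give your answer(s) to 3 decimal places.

The normal equations are: 21860·p + 2186·q + 236·r = -23361;  2186·p + 236·q + 26·r = -2345;  236·p + 26·q + 6·r = -252.
(Σu^2·u^2 = 21860, Σu^2·u = 2186, Σu^2 = 236, Σu·u = 236, Σu = 26, Σ1 = 6, Σu^2·w = -23361, Σu·w = -2345, Σw = -252.)
Solving the 3×3 system (Gaussian elimination) gives p = -30158/29679, q = -170593/296790, r = 45401/98930.

r = 0.459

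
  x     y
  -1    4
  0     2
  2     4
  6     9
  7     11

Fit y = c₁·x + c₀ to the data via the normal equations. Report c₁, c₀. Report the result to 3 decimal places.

Normal-equation sums: Σx·x = 90, Σx = 14, Σ1 = 5.
Right-hand side: Σx·y = 135, Σy = 30.
AᵀA·[c₁, c₀]ᵀ = Aᵀy becomes [[90, 14]; [14, 5]]·[c₁, c₀]ᵀ = [135, 30]ᵀ.
det = 90·5 − 14² = 254.
c₁ = (135·5 − 14·30)/254 = 255/254; c₀ = (90·30 − 14·135)/254 = 405/127.

c₁ = 1.004, c₀ = 3.189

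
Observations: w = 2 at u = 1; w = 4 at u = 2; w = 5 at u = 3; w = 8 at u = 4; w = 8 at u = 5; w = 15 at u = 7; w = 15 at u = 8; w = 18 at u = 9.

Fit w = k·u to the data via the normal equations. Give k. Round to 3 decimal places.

k = 1.944

Forming MᵀM = [[249]] and Mᵀw = [484]ᵀ gives MᵀM·[k]ᵀ = Mᵀw.
k = 484/249 = 1.94378.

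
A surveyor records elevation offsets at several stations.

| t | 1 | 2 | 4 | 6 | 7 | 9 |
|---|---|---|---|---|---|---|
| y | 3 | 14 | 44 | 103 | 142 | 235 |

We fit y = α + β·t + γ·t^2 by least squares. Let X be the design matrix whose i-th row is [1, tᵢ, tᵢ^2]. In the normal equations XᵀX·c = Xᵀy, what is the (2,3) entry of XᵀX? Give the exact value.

Row 2 ↔ basis t, column 3 ↔ basis t^2, so (XᵀX)_{2,3} = Σᵢ (t)·(t^2) = (1)·(1) + (2)·(4) + (4)·(16) + (6)·(36) + (7)·(49) + (9)·(81) = 1361.

1361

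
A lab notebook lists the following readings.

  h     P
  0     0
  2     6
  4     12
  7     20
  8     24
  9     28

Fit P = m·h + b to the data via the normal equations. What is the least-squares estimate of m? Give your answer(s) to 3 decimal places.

m = 3.031

XᵀX·[m, b]ᵀ = XᵀP reads: 214·m + 30·b = 644;  30·m + 6·b = 90.
Δ = 214·6 − 30² = 384.
m = (644·6 − 30·90)/384 = 97/32; b = (214·90 − 30·644)/384 = -5/32.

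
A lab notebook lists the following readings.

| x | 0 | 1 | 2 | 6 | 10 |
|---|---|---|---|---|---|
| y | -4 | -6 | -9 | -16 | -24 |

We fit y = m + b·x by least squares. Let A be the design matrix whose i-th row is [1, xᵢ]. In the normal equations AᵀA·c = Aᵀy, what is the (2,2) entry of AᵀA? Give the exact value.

141

Row 2 ↔ basis x, column 2 ↔ basis x, so (AᵀA)_{2,2} = Σᵢ (x)·(x) = (0)·(0) + (1)·(1) + (2)·(2) + (6)·(6) + (10)·(10) = 141.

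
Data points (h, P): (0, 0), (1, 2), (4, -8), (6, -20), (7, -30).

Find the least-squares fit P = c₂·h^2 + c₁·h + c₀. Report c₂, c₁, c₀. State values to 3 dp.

Sums needed: Σh^2·h^2 = 3954, Σh^2·h = 624, Σh^2 = 102, Σh·h = 102, Σh = 18, Σ1 = 5.
Moment sums: Σh^2·P = -2316, Σh·P = -360, ΣP = -56.
Normal equations: [[3954, 624, 102]; [624, 102, 18]; [102, 18, 5]]·[c₂, c₁, c₀]ᵀ = [-2316, -360, -56]ᵀ.
Inverting the 3×3 Gram matrix, [c₂, c₁, c₀]ᵀ = [-138/173, 216/173, 100/173]ᵀ.

c₂ = -0.798, c₁ = 1.249, c₀ = 0.578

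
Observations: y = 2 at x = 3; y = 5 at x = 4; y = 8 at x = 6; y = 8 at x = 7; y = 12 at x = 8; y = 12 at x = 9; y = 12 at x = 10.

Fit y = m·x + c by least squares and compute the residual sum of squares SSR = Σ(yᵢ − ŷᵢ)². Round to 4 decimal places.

Setting ∂/∂m … = 0 gives: 355·m + 47·c = 454;  47·m + 7·c = 59.
(Σx·x = 355, Σx = 47, Σ1 = 7, Σx·y = 454, Σy = 59.)
Determinant 355·7 − 47² = 276.
m = (454·7 − 47·59)/276 = 135/92; c = (355·59 − 47·454)/276 = -131/92.
Residuals: -45/46, 51/92, 57/92, -39/46, 155/92, 5/23, -5/4; SSR = 627/92.

SSR = 6.8152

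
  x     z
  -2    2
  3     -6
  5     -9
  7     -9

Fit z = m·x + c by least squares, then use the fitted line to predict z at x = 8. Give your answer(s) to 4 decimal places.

Forming MᵀM = [[87, 13]; [13, 4]] and Mᵀz = [-130, -22]ᵀ gives MᵀM·[m, c]ᵀ = Mᵀz.
Δ = 87·4 − 13² = 179.
m = ((-130)·4 − 13·(-22))/179 = -234/179; c = (87·(-22) − 13·(-130))/179 = -224/179.
At x = 8: ẑ = (-234/179)·(8) + (-224/179)·(1) = -2096/179.

ẑ = -11.7095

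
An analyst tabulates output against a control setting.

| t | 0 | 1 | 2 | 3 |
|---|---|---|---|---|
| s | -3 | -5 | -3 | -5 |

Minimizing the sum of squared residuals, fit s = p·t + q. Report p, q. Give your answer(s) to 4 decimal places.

Compute the Gram sums: Σt·t = 14, Σt = 6, Σ1 = 4.
Moment sums: Σt·s = -26, Σs = -16.
Normal equations: [[14, 6]; [6, 4]]·[p, q]ᵀ = [-26, -16]ᵀ.
Eliminating q: 4·(row 1) − 6·(row 2) gives 20·p = 4·(-26) − 6·(-16) = -8, so p = -2/5.
Then q = ((-16) − 6·(-2/5))/4 = -17/5.

p = -0.4000, q = -3.4000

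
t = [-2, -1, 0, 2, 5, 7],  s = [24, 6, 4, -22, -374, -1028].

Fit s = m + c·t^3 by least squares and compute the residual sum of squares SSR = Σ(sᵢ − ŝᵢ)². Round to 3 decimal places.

The normal system AᵀA·[m, c]ᵀ = Aᵀs is [[6, 467]; [467, 133403]]·[m, c]ᵀ = [-1390, -399728]ᵀ.
Δ = 6·133403 − 467² = 582329.
m = ((-1390)·133403 − 467·(-399728))/582329 = 1242806/582329; c = (6·(-399728) − 467·(-1390))/582329 = -1749238/582329.
Residuals: -1260814/582329, 45630/52939, 1086510/582329, -60140/582329, -379102/582329, 111616/582329; SSR = 5464064/582329.

SSR = 9.383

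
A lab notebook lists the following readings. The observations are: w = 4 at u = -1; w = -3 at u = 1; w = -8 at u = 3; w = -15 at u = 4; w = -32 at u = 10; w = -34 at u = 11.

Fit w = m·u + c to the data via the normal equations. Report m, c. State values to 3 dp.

Entries of XᵀX: Σu·u = 248, Σu = 28, Σ1 = 6.
Right-hand side: Σu·w = -785, Σw = -88.
Determinant 248·6 − 28² = 704.
m = ((-785)·6 − 28·(-88))/704 = -1123/352; c = (248·(-88) − 28·(-785))/704 = 39/176.

m = -3.190, c = 0.222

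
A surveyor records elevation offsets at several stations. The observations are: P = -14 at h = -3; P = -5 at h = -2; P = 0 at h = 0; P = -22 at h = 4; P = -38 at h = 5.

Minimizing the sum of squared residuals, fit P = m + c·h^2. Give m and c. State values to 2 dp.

m = 0.47, c = -1.51

From the data, Σ1 = 5, Σh^2 = 54, Σh^2·h^2 = 978.
For MᵀP: ΣP = -79, Σh^2·P = -1448.
Normal equations: [[5, 54]; [54, 978]]·[m, c]ᵀ = [-79, -1448]ᵀ.
Eliminating c: 978·(row 1) − 54·(row 2) gives 1974·m = 978·(-79) − 54·(-1448) = 930, so m = 155/329.
Then c = ((-1448) − 54·(155/329))/978 = -1487/987.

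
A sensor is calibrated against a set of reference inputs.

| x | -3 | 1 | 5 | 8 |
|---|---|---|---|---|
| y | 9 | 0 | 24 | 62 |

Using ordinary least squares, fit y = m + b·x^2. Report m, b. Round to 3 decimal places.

m = -0.421, b = 0.977

The normal equations are: 4·m + 99·b = 95;  99·m + 4803·b = 4649.
(Σ1 = 4, Σx^2 = 99, Σx^2·x^2 = 4803, Σy = 95, Σx^2·y = 4649.)
Δ = 4·4803 − 99² = 9411.
m = (95·4803 − 99·4649)/9411 = -1322/3137; b = (4·4649 − 99·95)/9411 = 9191/9411.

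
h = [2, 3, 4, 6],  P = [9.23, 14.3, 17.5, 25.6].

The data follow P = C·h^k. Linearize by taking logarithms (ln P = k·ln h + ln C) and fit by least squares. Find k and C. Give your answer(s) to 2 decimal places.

Let Y = ln P. Fitting Y = k·ln h + ln C by least squares:
Over the data: Σln h = 4.9698, Σ(ln h)² = 6.8196, Σln P = 10.9875, Σln h·ln P = 14.2409.
Normal system: [[6.8196, 4.9698]; [4.9698, 4]]·[k, ln C]ᵀ = [14.2409, 10.9875]ᵀ.
Slope k = (n·Σln h·ln P − Σln h·Σln P)/(n·Σ(ln h)² − (Σln h)²) = (4·14.2409 − 4.9698·10.9875)/2.5794 = 0.91402; ln C = (Σln P − k·Σln h)/n = 1.61125, so C = exp(1.61125) = 5.00905.

k = 0.91, C = 5.01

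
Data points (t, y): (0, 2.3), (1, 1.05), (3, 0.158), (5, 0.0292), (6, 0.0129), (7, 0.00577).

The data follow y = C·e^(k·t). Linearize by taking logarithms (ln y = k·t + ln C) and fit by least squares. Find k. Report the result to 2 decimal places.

k = -0.86

Taking logs, ln y = k·t + ln C, so regress ln y on t.
Σt = 22.0000, Σ(t)² = 120.0000, Σln y = -14.0027, Σt·ln y = -85.3434.
Equations: 120.0000·k + 22.0000·ln C = -85.3434;  22.0000·k + 6·ln C = -14.0027.
Δ = 120.0000·6 − (22.0000)² = 236.0000; k = (-85.3434·6 − 22.0000·-14.0027)/236.0000 = -0.86441, ln C = (120.0000·-14.0027 − 22.0000·-85.3434)/236.0000 = 0.83574.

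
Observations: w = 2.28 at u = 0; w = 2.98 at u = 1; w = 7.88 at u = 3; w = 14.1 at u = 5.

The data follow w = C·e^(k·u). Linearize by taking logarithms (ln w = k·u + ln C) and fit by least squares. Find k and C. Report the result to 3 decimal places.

k = 0.380, C = 2.229

Taking logs, ln w = k·u + ln C, so regress ln w on u.
Σu = 9.0000, Σ(u)² = 35.0000, Σln w = 6.6266, Σu·ln w = 20.5158.
Normal system: [[35.0000, 9.0000]; [9.0000, 4]]·[k, ln C]ᵀ = [20.5158, 6.6266]ᵀ.
Δ = 35.0000·4 − (9.0000)² = 59.0000; k = (20.5158·4 − 9.0000·6.6266)/59.0000 = 0.38006, ln C = (35.0000·6.6266 − 9.0000·20.5158)/59.0000 = 0.80151, so C = exp(0.80151) = 2.22890.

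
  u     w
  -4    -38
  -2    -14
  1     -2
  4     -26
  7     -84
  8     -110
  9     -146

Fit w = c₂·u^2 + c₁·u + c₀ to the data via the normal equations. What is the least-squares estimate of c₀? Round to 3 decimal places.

XᵀX·[c₂, c₁, c₀]ᵀ = Xᵀw reads: 13587·c₂ + 1577·c₁ + 231·c₀ = -24064;  1577·c₂ + 231·c₁ + 23·c₀ = -2708;  231·c₂ + 23·c₁ + 7·c₀ = -420.
Solving the 3×3 system (Gaussian elimination) gives c₂ = -874456/451241, c₁ = 106670/64463, c₀ = -670822/451241.

c₀ = -1.487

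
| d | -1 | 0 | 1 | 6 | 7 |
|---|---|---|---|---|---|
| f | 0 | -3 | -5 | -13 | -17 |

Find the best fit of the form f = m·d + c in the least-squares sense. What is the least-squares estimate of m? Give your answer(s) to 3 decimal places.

With design matrix X, XᵀX = [[87, 13]; [13, 5]] and Xᵀf = [-202, -38]ᵀ.
Eliminating c: 5·(row 1) − 13·(row 2) gives 266·m = 5·(-202) − 13·(-38) = -516, so m = -258/133.
Then c = ((-38) − 13·(-258/133))/5 = -340/133.

m = -1.940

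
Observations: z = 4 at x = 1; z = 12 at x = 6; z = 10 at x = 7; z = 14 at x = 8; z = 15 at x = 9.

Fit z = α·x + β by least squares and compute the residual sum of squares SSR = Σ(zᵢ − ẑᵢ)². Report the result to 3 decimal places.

SSR = 6.309

MᵀM·[α, β]ᵀ = Mᵀz reads: 231·α + 31·β = 393;  31·α + 5·β = 55.
Δ = 231·5 − 31² = 194.
α = (393·5 − 31·55)/194 = 130/97; β = (231·55 − 31·393)/194 = 261/97.
Residuals: -3/97, 123/97, -201/97, 57/97, 24/97; SSR = 612/97.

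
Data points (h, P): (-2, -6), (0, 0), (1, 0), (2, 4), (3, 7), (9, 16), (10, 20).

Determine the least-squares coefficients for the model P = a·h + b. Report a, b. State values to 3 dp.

a = 2.028, b = -0.806

Setting ∂/∂a … = 0 gives: 199·a + 23·b = 385;  23·a + 7·b = 41.
(Σh·h = 199, Σh = 23, Σ1 = 7, Σh·P = 385, ΣP = 41.)
det = 199·7 − 23² = 864.
a = (385·7 − 23·41)/864 = 73/36; b = (199·41 − 23·385)/864 = -29/36.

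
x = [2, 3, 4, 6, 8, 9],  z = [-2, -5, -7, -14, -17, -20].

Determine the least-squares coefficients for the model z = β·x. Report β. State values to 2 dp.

The normal equations are: 210·β = -447.
(Σx·x = 210, Σx·z = -447.)
Hence β = -447 / 210 ≈ -2.12857.

β = -2.13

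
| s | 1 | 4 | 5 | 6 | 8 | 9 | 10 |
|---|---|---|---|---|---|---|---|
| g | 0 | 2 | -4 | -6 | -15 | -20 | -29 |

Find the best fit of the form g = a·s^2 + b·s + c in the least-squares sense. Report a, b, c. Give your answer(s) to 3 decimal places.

Entries of MᵀM: Σs^2·s^2 = 22835, Σs^2·s = 2647, Σs^2 = 323, Σs·s = 323, Σs = 43, Σ1 = 7.
Moment sums: Σs^2·g = -5764, Σs·g = -638, Σg = -72.
MᵀM·[a, b, c]ᵀ = Mᵀg becomes [[22835, 2647, 323]; [2647, 323, 43]; [323, 43, 7]]·[a, b, c]ᵀ = [-5764, -638, -72]ᵀ.
Solving the 3×3 system (Gaussian elimination) gives a = -2039/3997, b = 19345/7994, c = -1841/1142.

a = -0.510, b = 2.420, c = -1.612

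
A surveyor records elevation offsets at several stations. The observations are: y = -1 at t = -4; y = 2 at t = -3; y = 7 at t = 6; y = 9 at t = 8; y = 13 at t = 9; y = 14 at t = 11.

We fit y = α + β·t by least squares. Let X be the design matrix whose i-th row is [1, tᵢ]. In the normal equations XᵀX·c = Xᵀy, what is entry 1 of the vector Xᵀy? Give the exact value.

44

Entry 1 ↔ basis 1, so (Xᵀy)_{1} = Σᵢ yᵢ = (1)·(-1) + (1)·(2) + (1)·(7) + (1)·(9) + (1)·(13) + (1)·(14) = 44.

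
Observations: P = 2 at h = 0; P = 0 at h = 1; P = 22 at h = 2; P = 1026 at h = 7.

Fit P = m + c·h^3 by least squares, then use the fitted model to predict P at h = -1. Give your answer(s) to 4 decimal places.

Setting ∂/∂m … = 0 gives: 4·m + 352·c = 1050;  352·m + 117714·c = 352094.
(Σ1 = 4, Σh^3 = 352, Σh^3·h^3 = 117714, ΣP = 1050, Σh^3·P = 352094.)
Eliminating c: 117714·(row 1) − 352·(row 2) gives 346952·m = 117714·1050 − 352·352094 = -337388, so m = -84347/86738.
Then c = (352094 − 352·(-84347/86738))/117714 = 129847/43369.
At h = -1: P̂ = (-84347/86738)·(1) + (129847/43369)·(-1) = -344041/86738.

P̂ = -3.9664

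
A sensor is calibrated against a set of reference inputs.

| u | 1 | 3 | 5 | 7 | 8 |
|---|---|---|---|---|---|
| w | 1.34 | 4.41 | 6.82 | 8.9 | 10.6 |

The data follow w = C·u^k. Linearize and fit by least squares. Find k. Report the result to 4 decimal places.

k = 0.9796

Taking logs, ln w = k·ln u + ln C, so regress ln w on ln u.
Sums: Σln u = 6.7334, Σ(ln u)² = 11.9079, Σln w = 8.2433, Σln u·ln w = 13.8832.
Normal system: [[11.9079, 6.7334]; [6.7334, 5]]·[k, ln C]ᵀ = [13.8832, 8.2433]ᵀ.
Slope k = (n·Σln u·ln w − Σln u·Σln w)/(n·Σ(ln u)² − (Σln u)²) = (5·13.8832 − 6.7334·8.2433)/14.2007 = 0.97957; ln C = (Σln w − k·Σln u)/n = 0.32950.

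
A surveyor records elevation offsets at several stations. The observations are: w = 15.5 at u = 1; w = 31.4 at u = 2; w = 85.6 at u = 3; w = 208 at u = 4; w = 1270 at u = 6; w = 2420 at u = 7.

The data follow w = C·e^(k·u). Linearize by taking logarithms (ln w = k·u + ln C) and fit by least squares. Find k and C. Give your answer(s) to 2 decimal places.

With ln wᵢ as the transformed response and uᵢ as the regressor:
Σu = 23.0000, Σ(u)² = 115.0000, Σln w = 30.9132, Σu·ln w = 141.7550.
Equations: 115.0000·k + 23.0000·ln C = 141.7550;  23.0000·k + 6·ln C = 30.9132.
Δ = 115.0000·6 − (23.0000)² = 161.0000; k = (141.7550·6 − 23.0000·30.9132)/161.0000 = 0.86663, ln C = (115.0000·30.9132 − 23.0000·141.7550)/161.0000 = 1.83012, so C = exp(1.83012) = 6.23467.

k = 0.87, C = 6.23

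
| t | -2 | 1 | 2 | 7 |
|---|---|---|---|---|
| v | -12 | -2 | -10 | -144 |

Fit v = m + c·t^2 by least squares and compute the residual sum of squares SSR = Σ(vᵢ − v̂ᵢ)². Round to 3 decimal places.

SSR = 2.011

Sums needed: Σ1 = 4, Σt^2 = 58, Σt^2·t^2 = 2434.
Moment sums: Σv = -168, Σt^2·v = -7146.
Normal equations: [[4, 58]; [58, 2434]]·[m, c]ᵀ = [-168, -7146]ᵀ.
Eliminating c: 2434·(row 1) − 58·(row 2) gives 6372·m = 2434·(-168) − 58·(-7146) = 5556, so m = 463/531.
Then c = ((-7146) − 58·(463/531))/2434 = -1570/531.
Residuals: -185/177, 5/59, 169/177, 1/177; SSR = 356/177.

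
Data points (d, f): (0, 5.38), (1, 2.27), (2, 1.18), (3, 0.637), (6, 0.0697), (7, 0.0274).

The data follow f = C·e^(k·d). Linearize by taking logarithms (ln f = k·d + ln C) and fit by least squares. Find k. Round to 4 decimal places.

k = -0.7354

With ln fᵢ as the transformed response and dᵢ as the regressor:
Σd = 19.0000, Σ(d)² = 99.0000, Σln f = -4.0438, Σd·ln f = -41.3640.
Equations: 99.0000·k + 19.0000·ln C = -41.3640;  19.0000·k + 6·ln C = -4.0438.
Δ = 99.0000·6 − (19.0000)² = 233.0000; k = (-41.3640·6 − 19.0000·-4.0438)/233.0000 = -0.73542, ln C = (99.0000·-4.0438 − 19.0000·-41.3640)/233.0000 = 1.65486.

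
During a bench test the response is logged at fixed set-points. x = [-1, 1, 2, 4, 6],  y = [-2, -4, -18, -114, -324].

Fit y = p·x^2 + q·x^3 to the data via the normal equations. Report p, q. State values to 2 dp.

p = -3.13, q = -0.98

Entries of MᵀM: Σx^2·x^2 = 1570, Σx^2·x^3 = 8832, Σx^3·x^3 = 50818.
And Σx^2·y = -13566, Σx^3·y = -77426.
Normal equations: [[1570, 8832]; [8832, 50818]]·[p, q]ᵀ = [-13566, -77426]ᵀ.
Eliminating q: 50818·(row 1) − 8832·(row 2) gives 1780036·p = 50818·(-13566) − 8832·(-77426) = -5570556, so p = -1392639/445009.
Then q = ((-77426) − 8832·(-1392639/445009))/50818 = -435977/445009.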